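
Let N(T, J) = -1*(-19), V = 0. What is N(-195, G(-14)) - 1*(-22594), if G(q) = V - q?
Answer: 22613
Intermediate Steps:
G(q) = -q (G(q) = 0 - q = -q)
N(T, J) = 19
N(-195, G(-14)) - 1*(-22594) = 19 - 1*(-22594) = 19 + 22594 = 22613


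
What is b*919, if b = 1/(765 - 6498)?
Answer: -919/5733 ≈ -0.16030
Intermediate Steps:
b = -1/5733 (b = 1/(-5733) = -1/5733 ≈ -0.00017443)
b*919 = -1/5733*919 = -919/5733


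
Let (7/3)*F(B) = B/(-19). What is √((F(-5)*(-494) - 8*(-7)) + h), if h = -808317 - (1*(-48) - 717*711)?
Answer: 2*I*√3656401/7 ≈ 546.33*I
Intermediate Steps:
F(B) = -3*B/133 (F(B) = 3*(B/(-19))/7 = 3*(B*(-1/19))/7 = 3*(-B/19)/7 = -3*B/133)
h = -298482 (h = -808317 - (-48 - 509787) = -808317 - 1*(-509835) = -808317 + 509835 = -298482)
√((F(-5)*(-494) - 8*(-7)) + h) = √((-3/133*(-5)*(-494) - 8*(-7)) - 298482) = √(((15/133)*(-494) + 56) - 298482) = √((-390/7 + 56) - 298482) = √(2/7 - 298482) = √(-2089372/7) = 2*I*√3656401/7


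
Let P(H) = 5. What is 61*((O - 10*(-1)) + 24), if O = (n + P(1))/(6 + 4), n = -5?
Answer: 2074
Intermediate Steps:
O = 0 (O = (-5 + 5)/(6 + 4) = 0/10 = 0*(1/10) = 0)
61*((O - 10*(-1)) + 24) = 61*((0 - 10*(-1)) + 24) = 61*((0 + 10) + 24) = 61*(10 + 24) = 61*34 = 2074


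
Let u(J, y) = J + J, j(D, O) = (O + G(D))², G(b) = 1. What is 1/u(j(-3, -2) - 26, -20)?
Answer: -1/50 ≈ -0.020000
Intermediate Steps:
j(D, O) = (1 + O)² (j(D, O) = (O + 1)² = (1 + O)²)
u(J, y) = 2*J
1/u(j(-3, -2) - 26, -20) = 1/(2*((1 - 2)² - 26)) = 1/(2*((-1)² - 26)) = 1/(2*(1 - 26)) = 1/(2*(-25)) = 1/(-50) = -1/50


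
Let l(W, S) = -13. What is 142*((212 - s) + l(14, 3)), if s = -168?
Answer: 52114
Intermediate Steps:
142*((212 - s) + l(14, 3)) = 142*((212 - 1*(-168)) - 13) = 142*((212 + 168) - 13) = 142*(380 - 13) = 142*367 = 52114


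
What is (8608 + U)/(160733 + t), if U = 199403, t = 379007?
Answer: 208011/539740 ≈ 0.38539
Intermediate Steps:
(8608 + U)/(160733 + t) = (8608 + 199403)/(160733 + 379007) = 208011/539740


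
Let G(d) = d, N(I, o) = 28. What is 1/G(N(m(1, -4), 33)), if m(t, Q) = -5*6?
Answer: 1/28 ≈ 0.035714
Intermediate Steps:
m(t, Q) = -30
1/G(N(m(1, -4), 33)) = 1/28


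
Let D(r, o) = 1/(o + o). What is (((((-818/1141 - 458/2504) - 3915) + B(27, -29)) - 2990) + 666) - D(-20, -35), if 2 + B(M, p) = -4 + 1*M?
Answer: -44419384967/7142660 ≈ -6218.9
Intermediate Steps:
D(r, o) = 1/(2*o)
B(M, p) = -6 + M (B(M, p) = -2 + (-4 + 1*M) = -2 + (-4 + M) = -6 + M)
(((((-818/1141 - 458/2504) - 3915) + B(27, -29)) - 2990) + 666) - D(-20, -35) = (((((-818/1141 - 458/2504) - 3915) + (-6 + 27)) - 2990) + 666) - 1/(2*(-35)) = (((((-818*1/1141 - 458*1/2504) - 3915) + 21) - 2990) + 666) - (-1)/(2*35) = (((((-818/1141 - 229/1252) - 3915) + 21) - 2990) + 666) - 1*(-1/70) = ((((-1285425/1428532 - 3915) + 21) - 2990) + 666) + 1/70 = (((-5593988205/1428532 + 21) - 2990) + 666) + 1/70 = ((-5563989033/1428532 - 2990) + 666) + 1/70 = (-9835299713/1428532 + 666) + 1/70 = -8883897401/1428532 + 1/70 = -44419384967/7142660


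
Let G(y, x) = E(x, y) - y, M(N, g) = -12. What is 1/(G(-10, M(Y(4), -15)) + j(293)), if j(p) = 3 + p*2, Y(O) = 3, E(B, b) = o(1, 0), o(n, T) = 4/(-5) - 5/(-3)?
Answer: 15/8998 ≈ 0.0016670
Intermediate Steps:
o(n, T) = 13/15 (o(n, T) = 4*(-1/5) - 5*(-1/3) = -4/5 + 5/3 = 13/15)
E(B, b) = 13/15
G(y, x) = 13/15 - y
j(p) = 3 + 2*p
1/(G(-10, M(Y(4), -15)) + j(293)) = 1/((13/15 - 1*(-10)) + (3 + 2*293)) = 1/((13/15 + 10) + (3 + 586)) = 1/(163/15 + 589) = 1/(8998/15) = 15/8998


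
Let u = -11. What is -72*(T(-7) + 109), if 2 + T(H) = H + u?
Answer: -6408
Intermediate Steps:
T(H) = -13 + H (T(H) = -2 + (H - 11) = -2 + (-11 + H) = -13 + H)
-72*(T(-7) + 109) = -72*((-13 - 7) + 109) = -72*(-20 + 109) = -72*89 = -6408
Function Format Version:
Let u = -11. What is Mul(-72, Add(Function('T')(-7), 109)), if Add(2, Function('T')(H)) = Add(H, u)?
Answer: -6408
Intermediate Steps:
Function('T')(H) = Add(-13, H) (Function('T')(H) = Add(-2, Add(H, -11)) = Add(-2, Add(-11, H)) = Add(-13, H))
Mul(-72, Add(Function('T')(-7), 109)) = Mul(-72, Add(Add(-13, -7), 109)) = Mul(-72, Add(-20, 109)) = Mul(-72, 89) = -6408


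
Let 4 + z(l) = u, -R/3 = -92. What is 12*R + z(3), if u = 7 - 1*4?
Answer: 3311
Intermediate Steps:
R = 276 (R = -3*(-92) = 276)
u = 3 (u = 7 - 4 = 3)
z(l) = -1 (z(l) = -4 + 3 = -1)
12*R + z(3) = 12*276 - 1 = 3312 - 1 = 3311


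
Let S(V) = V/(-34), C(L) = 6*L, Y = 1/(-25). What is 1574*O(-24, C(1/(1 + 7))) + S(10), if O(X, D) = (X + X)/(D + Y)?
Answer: -128438755/1207 ≈ -1.0641e+5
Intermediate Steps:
Y = -1/25 ≈ -0.040000
S(V) = -V/34 (S(V) = V*(-1/34) = -V/34)
O(X, D) = 2*X/(-1/25 + D) (O(X, D) = (X + X)/(D - 1/25) = (2*X)/(-1/25 + D) = 2*X/(-1/25 + D))
1574*O(-24, C(1/(1 + 7))) + S(10) = 1574*(50*(-24)/(-1 + 25*(6/(1 + 7)))) - 1/34*10 = 1574*(50*(-24)/(-1 + 25*(6/8))) - 5/17 = 1574*(50*(-24)/(-1 + 25*(6*(⅛)))) - 5/17 = 1574*(50*(-24)/(-1 + 25*(¾))) - 5/17 = 1574*(50*(-24)/(-1 + 75/4)) - 5/17 = 1574*(50*(-24)/(71/4)) - 5/17 = 1574*(50*(-24)*(4/71)) - 5/17 = 1574*(-4800/71) - 5/17 = -7555200/71 - 5/17 = -128438755/1207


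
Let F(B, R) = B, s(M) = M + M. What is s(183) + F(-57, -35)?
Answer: 309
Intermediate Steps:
s(M) = 2*M
s(183) + F(-57, -35) = 2*183 - 57 = 366 - 57 = 309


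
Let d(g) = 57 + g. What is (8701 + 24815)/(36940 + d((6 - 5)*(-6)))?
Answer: 33516/36991 ≈ 0.90606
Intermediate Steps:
(8701 + 24815)/(36940 + d((6 - 5)*(-6))) = (8701 + 24815)/(36940 + (57 + (6 - 5)*(-6))) = 33516/(36940 + (57 + 1*(-6))) = 33516/(36940 + (57 - 6)) = 33516/(36940 + 51) = 33516/36991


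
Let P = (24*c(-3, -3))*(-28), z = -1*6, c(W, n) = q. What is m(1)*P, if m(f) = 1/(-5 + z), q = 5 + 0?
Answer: 3360/11 ≈ 305.45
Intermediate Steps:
q = 5
c(W, n) = 5
z = -6
m(f) = -1/11 (m(f) = 1/(-5 - 6) = 1/(-11) = -1/11)
P = -3360 (P = (24*5)*(-28) = 120*(-28) = -3360)
m(1)*P = -1/11*(-3360) = 3360/11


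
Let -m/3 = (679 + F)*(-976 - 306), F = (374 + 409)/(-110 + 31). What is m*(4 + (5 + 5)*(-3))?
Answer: -5285588568/79 ≈ -6.6906e+7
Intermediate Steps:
F = -783/79 (F = 783/(-79) = 783*(-1/79) = -783/79 ≈ -9.9114)
m = 203291868/79 (m = -3*(679 - 783/79)*(-976 - 306) = -158574*(-1282)/79 = -3*(-67763956/79) = 203291868/79 ≈ 2.5733e+6)
m*(4 + (5 + 5)*(-3)) = 203291868*(4 + (5 + 5)*(-3))/79 = 203291868*(4 + 10*(-3))/79 = 203291868*(4 - 30)/79 = (203291868/79)*(-26) = -5285588568/79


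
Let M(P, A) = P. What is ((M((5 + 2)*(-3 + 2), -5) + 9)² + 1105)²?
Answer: 1229881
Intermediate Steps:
((M((5 + 2)*(-3 + 2), -5) + 9)² + 1105)² = (((5 + 2)*(-3 + 2) + 9)² + 1105)² = ((7*(-1) + 9)² + 1105)² = ((-7 + 9)² + 1105)² = (2² + 1105)² = (4 + 1105)² = 1109² = 1229881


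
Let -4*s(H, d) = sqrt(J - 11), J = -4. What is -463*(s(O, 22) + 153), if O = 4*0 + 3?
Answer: -70839 + 463*I*sqrt(15)/4 ≈ -70839.0 + 448.3*I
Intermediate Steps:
O = 3 (O = 0 + 3 = 3)
s(H, d) = -I*sqrt(15)/4 (s(H, d) = -sqrt(-4 - 11)/4 = -I*sqrt(15)/4)
-463*(s(O, 22) + 153) = -463*(-I*sqrt(15)/4 + 153) = -463*(153 - I*sqrt(15)/4) = -70839 + 463*I*sqrt(15)/4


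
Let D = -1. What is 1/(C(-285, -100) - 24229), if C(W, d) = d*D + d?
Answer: -1/24229 ≈ -4.1273e-5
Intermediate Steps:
C(W, d) = 0 (C(W, d) = d*(-1) + d = -d + d = 0)
1/(C(-285, -100) - 24229) = 1/(0 - 24229) = 1/(-24229) = -1/24229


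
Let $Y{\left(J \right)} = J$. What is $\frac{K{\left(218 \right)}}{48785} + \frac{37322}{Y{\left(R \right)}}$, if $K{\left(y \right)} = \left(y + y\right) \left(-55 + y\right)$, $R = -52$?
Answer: $- \frac{908529117}{1268410} \approx -716.27$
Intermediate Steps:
$K{\left(y \right)} = 2 y \left(-55 + y\right)$
$\frac{K{\left(218 \right)}}{48785} + \frac{37322}{Y{\left(R \right)}} = \frac{2 \cdot 218 \left(-55 + 218\right)}{48785} + \frac{37322}{-52} = 2 \cdot 218 \cdot 163 \cdot \frac{1}{48785} + 37322 \left(- \frac{1}{52}\right) = 71068 \cdot \frac{1}{48785} - \frac{18661}{26} = \frac{71068}{48785} - \frac{18661}{26} = - \frac{908529117}{1268410}$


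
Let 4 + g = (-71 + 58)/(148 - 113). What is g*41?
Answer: -6273/35 ≈ -179.23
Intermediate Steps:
g = -153/35 (g = -4 + (-71 + 58)/(148 - 113) = -4 - 13/35 = -153/35 ≈ -4.3714)
g*41 = -153/35*41 = -6273/35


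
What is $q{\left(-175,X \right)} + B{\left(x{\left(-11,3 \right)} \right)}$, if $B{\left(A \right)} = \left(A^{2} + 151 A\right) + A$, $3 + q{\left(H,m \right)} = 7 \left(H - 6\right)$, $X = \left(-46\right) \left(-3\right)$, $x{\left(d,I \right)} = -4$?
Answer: $-1862$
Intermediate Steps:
$X = 138$
$q{\left(H,m \right)} = -45 + 7 H$ ($q{\left(H,m \right)} = -3 + 7 \left(H - 6\right) = -3 + 7 \left(-6 + H\right) = -3 + \left(-42 + 7 H\right) = -45 + 7 H$)
$B{\left(A \right)} = A^{2} + 152 A$
$q{\left(-175,X \right)} + B{\left(x{\left(-11,3 \right)} \right)} = \left(-45 + 7 \left(-175\right)\right) - 4 \left(152 - 4\right) = \left(-45 - 1225\right) - 592 = -1270 - 592 = -1862$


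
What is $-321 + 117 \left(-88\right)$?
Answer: $-10617$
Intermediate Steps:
$-321 + 117 \left(-88\right) = -321 - 10296 = -10617$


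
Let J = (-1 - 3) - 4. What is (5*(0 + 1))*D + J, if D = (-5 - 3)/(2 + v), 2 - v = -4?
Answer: -13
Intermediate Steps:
v = 6 (v = 2 - 1*(-4) = 2 + 4 = 6)
J = -8 (J = -4 - 4 = -8)
D = -1 (D = (-5 - 3)/(2 + 6) = -8/8 = -8*⅛ = -1)
(5*(0 + 1))*D + J = (5*(0 + 1))*(-1) - 8 = (5*1)*(-1) - 8 = 5*(-1) - 8 = -5 - 8 = -13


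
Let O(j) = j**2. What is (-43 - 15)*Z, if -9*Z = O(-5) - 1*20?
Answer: 290/9 ≈ 32.222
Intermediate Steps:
Z = -5/9 (Z = -((-5)**2 - 1*20)/9 = -(25 - 20)/9 = -1/9*5 = -5/9 ≈ -0.55556)
(-43 - 15)*Z = (-43 - 15)*(-5/9) = -58*(-5/9) = 290/9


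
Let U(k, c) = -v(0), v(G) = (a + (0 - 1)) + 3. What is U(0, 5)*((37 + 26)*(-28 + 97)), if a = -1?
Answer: -4347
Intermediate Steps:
v(G) = 1 (v(G) = (-1 + (0 - 1)) + 3 = (-1 - 1) + 3 = -2 + 3 = 1)
U(k, c) = -1 (U(k, c) = -1*1 = -1)
U(0, 5)*((37 + 26)*(-28 + 97)) = -(37 + 26)*(-28 + 97) = -63*69 = -1*4347 = -4347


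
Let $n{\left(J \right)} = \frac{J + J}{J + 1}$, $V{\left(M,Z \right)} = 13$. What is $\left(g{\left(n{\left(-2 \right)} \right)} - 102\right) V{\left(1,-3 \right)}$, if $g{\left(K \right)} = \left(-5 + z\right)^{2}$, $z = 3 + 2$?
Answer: $-1326$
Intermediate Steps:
$z = 5$
$n{\left(J \right)} = \frac{2 J}{1 + J}$
$g{\left(K \right)} = 0$ ($g{\left(K \right)} = \left(-5 + 5\right)^{2} = 0^{2} = 0$)
$\left(g{\left(n{\left(-2 \right)} \right)} - 102\right) V{\left(1,-3 \right)} = \left(0 - 102\right) 13 = \left(-102\right) 13 = -1326$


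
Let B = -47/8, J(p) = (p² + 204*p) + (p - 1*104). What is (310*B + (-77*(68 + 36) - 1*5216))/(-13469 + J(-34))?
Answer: 60181/77548 ≈ 0.77605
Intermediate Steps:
J(p) = -104 + p² + 205*p (J(p) = (p² + 204*p) + (p - 104) = (p² + 204*p) + (-104 + p) = -104 + p² + 205*p)
B = -47/8 (B = -47*⅛ = -47/8 ≈ -5.8750)
(310*B + (-77*(68 + 36) - 1*5216))/(-13469 + J(-34)) = (310*(-47/8) + (-77*(68 + 36) - 1*5216))/(-13469 + (-104 + (-34)² + 205*(-34))) = (-7285/4 + (-77*104 - 5216))/(-13469 + (-104 + 1156 - 6970)) = (-7285/4 + (-8008 - 5216))/(-13469 - 5918) = (-7285/4 - 13224)/(-19387) = -60181/4*(-1/19387) = 60181/77548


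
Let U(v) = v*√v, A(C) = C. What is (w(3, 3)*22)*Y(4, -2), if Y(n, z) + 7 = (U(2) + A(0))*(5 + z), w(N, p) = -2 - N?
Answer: 770 - 660*√2 ≈ -163.38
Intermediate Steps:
U(v) = v^(3/2)
Y(n, z) = -7 + 2*√2*(5 + z) (Y(n, z) = -7 + (2^(3/2) + 0)*(5 + z) = -7 + (2*√2 + 0)*(5 + z) = -7 + (2*√2)*(5 + z) = -7 + 2*√2*(5 + z))
(w(3, 3)*22)*Y(4, -2) = ((-2 - 1*3)*22)*(-7 + 10*√2 + 2*(-2)*√2) = ((-2 - 3)*22)*(-7 + 10*√2 - 4*√2) = (-5*22)*(-7 + 6*√2) = -110*(-7 + 6*√2) = 770 - 660*√2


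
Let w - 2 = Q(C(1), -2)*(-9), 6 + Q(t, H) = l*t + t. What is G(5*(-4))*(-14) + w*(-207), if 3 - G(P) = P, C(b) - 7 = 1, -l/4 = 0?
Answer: 2990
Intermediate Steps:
l = 0 (l = -4*0 = 0)
C(b) = 8 (C(b) = 7 + 1 = 8)
Q(t, H) = -6 + t (Q(t, H) = -6 + (0*t + t) = -6 + (0 + t) = -6 + t)
w = -16 (w = 2 + (-6 + 8)*(-9) = 2 + 2*(-9) = 2 - 18 = -16)
G(P) = 3 - P
G(5*(-4))*(-14) + w*(-207) = (3 - 5*(-4))*(-14) - 16*(-207) = (3 - 1*(-20))*(-14) + 3312 = (3 + 20)*(-14) + 3312 = 23*(-14) + 3312 = -322 + 3312 = 2990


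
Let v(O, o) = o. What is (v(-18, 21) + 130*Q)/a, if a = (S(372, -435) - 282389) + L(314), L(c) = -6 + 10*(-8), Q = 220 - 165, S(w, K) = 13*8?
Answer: -7171/282371 ≈ -0.025396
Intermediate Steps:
S(w, K) = 104
Q = 55
L(c) = -86 (L(c) = -6 - 80 = -86)
a = -282371 (a = (104 - 282389) - 86 = -282285 - 86 = -282371)
(v(-18, 21) + 130*Q)/a = (21 + 130*55)/(-282371) = (21 + 7150)*(-1/282371) = 7171*(-1/282371) = -7171/282371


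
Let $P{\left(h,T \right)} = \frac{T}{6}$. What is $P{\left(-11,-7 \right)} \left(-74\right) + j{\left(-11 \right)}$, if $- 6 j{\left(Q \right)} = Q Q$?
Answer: $\frac{397}{6} \approx 66.167$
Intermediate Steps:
$j{\left(Q \right)} = - \frac{Q^{2}}{6}$ ($j{\left(Q \right)} = - \frac{Q Q}{6} = - \frac{Q^{2}}{6}$)
$P{\left(h,T \right)} = \frac{T}{6}$ ($P{\left(h,T \right)} = T \frac{1}{6} = \frac{T}{6}$)
$P{\left(-11,-7 \right)} \left(-74\right) + j{\left(-11 \right)} = \frac{1}{6} \left(-7\right) \left(-74\right) - \frac{\left(-11\right)^{2}}{6} = \left(- \frac{7}{6}\right) \left(-74\right) - \frac{121}{6} = \frac{259}{3} - \frac{121}{6} = \frac{397}{6}$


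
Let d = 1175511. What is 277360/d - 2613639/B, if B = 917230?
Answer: -2817958481729/1078213954530 ≈ -2.6135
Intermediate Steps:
277360/d - 2613639/B = 277360/1175511 - 2613639/917230 = -2817958481729/1078213954530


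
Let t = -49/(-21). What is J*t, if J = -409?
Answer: -2863/3 ≈ -954.33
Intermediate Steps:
t = 7/3 (t = -49*(-1/21) = 7/3 ≈ 2.3333)
J*t = -409*7/3 = -2863/3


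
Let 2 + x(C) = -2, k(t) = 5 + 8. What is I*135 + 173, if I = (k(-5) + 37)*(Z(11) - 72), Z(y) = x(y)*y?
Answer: -782827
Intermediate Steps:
k(t) = 13
x(C) = -4 (x(C) = -2 - 2 = -4)
Z(y) = -4*y
I = -5800 (I = (13 + 37)*(-4*11 - 72) = 50*(-44 - 72) = 50*(-116) = -5800)
I*135 + 173 = -5800*135 + 173 = -783000 + 173 = -782827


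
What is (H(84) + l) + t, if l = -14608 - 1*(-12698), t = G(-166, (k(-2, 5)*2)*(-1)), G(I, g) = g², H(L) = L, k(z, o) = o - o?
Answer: -1826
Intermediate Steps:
k(z, o) = 0
t = 0 (t = ((0*2)*(-1))² = (0*(-1))² = 0² = 0)
l = -1910 (l = -14608 + 12698 = -1910)
(H(84) + l) + t = (84 - 1910) + 0 = -1826 + 0 = -1826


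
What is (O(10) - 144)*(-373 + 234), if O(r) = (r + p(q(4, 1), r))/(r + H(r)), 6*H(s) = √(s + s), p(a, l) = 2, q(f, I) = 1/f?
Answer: 3552840/179 + 5004*√5/895 ≈ 19861.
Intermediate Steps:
H(s) = √2*√s/6 (H(s) = √(s + s)/6 = √(2*s)/6 = (√2*√s)/6 = √2*√s/6)
O(r) = (2 + r)/(r + √2*√r/6) (O(r) = (r + 2)/(r + √2*√r/6) = (2 + r)/(r + √2*√r/6))
(O(10) - 144)*(-373 + 234) = (6*(2 + 10)/(6*10 + √2*√10) - 144)*(-373 + 234) = (6*12/(60 + 2*√5) - 144)*(-139) = (72/(60 + 2*√5) - 144)*(-139) = (-144 + 72/(60 + 2*√5))*(-139) = 20016 - 10008/(60 + 2*√5)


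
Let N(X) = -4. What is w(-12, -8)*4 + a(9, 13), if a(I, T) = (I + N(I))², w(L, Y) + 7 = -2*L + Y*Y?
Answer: 349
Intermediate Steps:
w(L, Y) = -7 + Y² - 2*L (w(L, Y) = -7 + (-2*L + Y*Y) = -7 + (-2*L + Y²) = -7 + (Y² - 2*L) = -7 + Y² - 2*L)
a(I, T) = (-4 + I)² (a(I, T) = (I - 4)² = (-4 + I)²)
w(-12, -8)*4 + a(9, 13) = (-7 + (-8)² - 2*(-12))*4 + (-4 + 9)² = (-7 + 64 + 24)*4 + 5² = 81*4 + 25 = 324 + 25 = 349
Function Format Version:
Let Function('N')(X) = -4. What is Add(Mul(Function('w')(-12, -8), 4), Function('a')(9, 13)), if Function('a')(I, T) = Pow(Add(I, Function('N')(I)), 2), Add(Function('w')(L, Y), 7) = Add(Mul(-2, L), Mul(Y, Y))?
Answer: 349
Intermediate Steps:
Function('w')(L, Y) = Add(-7, Pow(Y, 2), Mul(-2, L)) (Function('w')(L, Y) = Add(-7, Add(Mul(-2, L), Mul(Y, Y))) = Add(-7, Add(Mul(-2, L), Pow(Y, 2))) = Add(-7, Add(Pow(Y, 2), Mul(-2, L))) = Add(-7, Pow(Y, 2), Mul(-2, L)))
Function('a')(I, T) = Pow(Add(-4, I), 2) (Function('a')(I, T) = Pow(Add(I, -4), 2) = Pow(Add(-4, I), 2))
Add(Mul(Function('w')(-12, -8), 4), Function('a')(9, 13)) = Add(Mul(Add(-7, Pow(-8, 2), Mul(-2, -12)), 4), Pow(Add(-4, 9), 2)) = Add(Mul(Add(-7, 64, 24), 4), Pow(5, 2)) = Add(Mul(81, 4), 25) = Add(324, 25) = 349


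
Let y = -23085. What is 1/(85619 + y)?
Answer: 1/62534 ≈ 1.5991e-5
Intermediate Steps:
1/(85619 + y) = 1/(85619 - 23085) = 1/62534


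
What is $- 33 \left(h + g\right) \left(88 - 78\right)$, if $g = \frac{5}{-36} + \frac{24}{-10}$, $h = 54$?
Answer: $- \frac{101893}{6} \approx -16982.0$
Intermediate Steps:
$g = - \frac{457}{180}$ ($g = 5 \left(- \frac{1}{36}\right) + 24 \left(- \frac{1}{10}\right) = - \frac{5}{36} - \frac{12}{5} = - \frac{457}{180} \approx -2.5389$)
$- 33 \left(h + g\right) \left(88 - 78\right) = - 33 \left(54 - \frac{457}{180}\right) \left(88 - 78\right) = - 33 \cdot \frac{9263}{180} \cdot 10 = \left(-33\right) \frac{9263}{18} = - \frac{101893}{6}$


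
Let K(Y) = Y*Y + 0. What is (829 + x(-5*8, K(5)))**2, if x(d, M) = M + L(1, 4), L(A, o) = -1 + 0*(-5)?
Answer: 727609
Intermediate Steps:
L(A, o) = -1 (L(A, o) = -1 + 0 = -1)
K(Y) = Y**2 (K(Y) = Y**2 + 0 = Y**2)
x(d, M) = -1 + M (x(d, M) = M - 1 = -1 + M)
(829 + x(-5*8, K(5)))**2 = (829 + (-1 + 5**2))**2 = (829 + (-1 + 25))**2 = (829 + 24)**2 = 853**2 = 727609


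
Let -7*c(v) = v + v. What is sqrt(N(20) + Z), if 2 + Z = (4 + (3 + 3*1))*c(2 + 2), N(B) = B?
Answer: sqrt(322)/7 ≈ 2.5635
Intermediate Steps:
c(v) = -2*v/7 (c(v) = -(v + v)/7 = -2*v/7)
Z = -94/7 (Z = -2 + (4 + (3 + 3*1))*(-2*(2 + 2)/7) = -2 + (4 + (3 + 3))*(-2/7*4) = -2 + (4 + 6)*(-8/7) = -2 + 10*(-8/7) = -2 - 80/7 = -94/7 ≈ -13.429)
sqrt(N(20) + Z) = sqrt(20 - 94/7) = sqrt(46/7) = sqrt(322)/7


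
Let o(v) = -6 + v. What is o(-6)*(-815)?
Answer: 9780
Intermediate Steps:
o(-6)*(-815) = (-6 - 6)*(-815) = -12*(-815) = 9780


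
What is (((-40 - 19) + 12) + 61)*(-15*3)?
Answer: -630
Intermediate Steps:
(((-40 - 19) + 12) + 61)*(-15*3) = ((-59 + 12) + 61)*(-45) = (-47 + 61)*(-45) = 14*(-45) = -630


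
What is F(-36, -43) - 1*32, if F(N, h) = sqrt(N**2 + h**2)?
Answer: -32 + sqrt(3145) ≈ 24.080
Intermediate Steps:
F(-36, -43) - 1*32 = sqrt((-36)**2 + (-43)**2) - 1*32 = sqrt(1296 + 1849) - 32 = sqrt(3145) - 32 = -32 + sqrt(3145)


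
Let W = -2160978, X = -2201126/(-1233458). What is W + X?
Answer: -1332736700399/616729 ≈ -2.1610e+6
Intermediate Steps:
X = 1100563/616729 (X = -2201126*(-1/1233458) = 1100563/616729 ≈ 1.7845)
W + X = -2160978 + 1100563/616729 = -1332736700399/616729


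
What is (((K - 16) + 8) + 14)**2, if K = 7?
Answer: 169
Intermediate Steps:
(((K - 16) + 8) + 14)**2 = (((7 - 16) + 8) + 14)**2 = ((-9 + 8) + 14)**2 = (-1 + 14)**2 = 13**2 = 169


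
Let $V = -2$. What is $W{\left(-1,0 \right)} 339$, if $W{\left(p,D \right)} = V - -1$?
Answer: $-339$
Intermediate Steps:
$W{\left(p,D \right)} = -1$ ($W{\left(p,D \right)} = -2 - -1 = -2 + 1 = -1$)
$W{\left(-1,0 \right)} 339 = \left(-1\right) 339 = -339$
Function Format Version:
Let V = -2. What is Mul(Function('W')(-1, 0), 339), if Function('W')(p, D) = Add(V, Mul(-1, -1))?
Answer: -339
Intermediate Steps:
Function('W')(p, D) = -1 (Function('W')(p, D) = Add(-2, Mul(-1, -1)) = Add(-2, 1) = -1)
Mul(Function('W')(-1, 0), 339) = Mul(-1, 339) = -339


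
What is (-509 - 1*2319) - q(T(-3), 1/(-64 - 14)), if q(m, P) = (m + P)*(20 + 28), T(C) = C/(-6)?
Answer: -37068/13 ≈ -2851.4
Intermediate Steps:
T(C) = -C/6 (T(C) = C*(-⅙) = -C/6)
q(m, P) = 48*P + 48*m (q(m, P) = (P + m)*48 = 48*P + 48*m)
(-509 - 1*2319) - q(T(-3), 1/(-64 - 14)) = (-509 - 1*2319) - (48/(-64 - 14) + 48*(-⅙*(-3))) = (-509 - 2319) - (48/(-78) + 48*(½)) = -2828 - (48*(-1/78) + 24) = -2828 - (-8/13 + 24) = -2828 - 1*304/13 = -2828 - 304/13 = -37068/13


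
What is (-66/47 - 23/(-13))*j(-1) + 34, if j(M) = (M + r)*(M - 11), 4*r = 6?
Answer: 19436/611 ≈ 31.810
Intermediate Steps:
r = 3/2 (r = (¼)*6 = 3/2 ≈ 1.5000)
j(M) = (-11 + M)*(3/2 + M) (j(M) = (M + 3/2)*(M - 11) = (3/2 + M)*(-11 + M) = (-11 + M)*(3/2 + M))
(-66/47 - 23/(-13))*j(-1) + 34 = (-66/47 - 23/(-13))*(-33/2 + (-1)² - 19/2*(-1)) + 34 = (-66*1/47 - 23*(-1/13))*(-33/2 + 1 + 19/2) + 34 = (-66/47 + 23/13)*(-6) + 34 = (223/611)*(-6) + 34 = -1338/611 + 34 = 19436/611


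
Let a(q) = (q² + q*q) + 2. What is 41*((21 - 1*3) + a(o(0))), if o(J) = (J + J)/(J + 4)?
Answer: 820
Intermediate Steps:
o(J) = 2*J/(4 + J) (o(J) = (2*J)/(4 + J) = 2*J/(4 + J))
a(q) = 2 + 2*q² (a(q) = (q² + q²) + 2 = 2*q² + 2 = 2 + 2*q²)
41*((21 - 1*3) + a(o(0))) = 41*((21 - 1*3) + (2 + 2*(2*0/(4 + 0))²)) = 41*((21 - 3) + (2 + 2*(2*0/4)²)) = 41*(18 + (2 + 2*(2*0*(¼))²)) = 41*(18 + (2 + 2*0²)) = 41*(18 + (2 + 2*0)) = 41*(18 + (2 + 0)) = 41*(18 + 2) = 41*20 = 820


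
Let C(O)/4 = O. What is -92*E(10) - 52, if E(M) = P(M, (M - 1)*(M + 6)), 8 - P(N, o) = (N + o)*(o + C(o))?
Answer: 10200172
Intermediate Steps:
C(O) = 4*O
P(N, o) = 8 - 5*o*(N + o) (P(N, o) = 8 - (N + o)*(o + 4*o) = 8 - (N + o)*5*o = 8 - 5*o*(N + o))
E(M) = 8 - 5*(-1 + M)²*(6 + M)² - 5*M*(-1 + M)*(6 + M) (E(M) = 8 - 5*(M - 1)²*(M + 6)² - 5*M*(M - 1)*(M + 6) = 8 - 5*(-1 + M)²*(6 + M)² - 5*M*(-1 + M)*(6 + M))
-92*E(10) - 52 = -92*(-172 - 90*10² - 55*10³ - 5*10⁴ + 330*10) - 52 = -92*(-172 - 90*100 - 55*1000 - 5*10000 + 3300) - 52 = -92*(-172 - 9000 - 55000 - 50000 + 3300) - 52 = -92*(-110872) - 52 = 10200224 - 52 = 10200172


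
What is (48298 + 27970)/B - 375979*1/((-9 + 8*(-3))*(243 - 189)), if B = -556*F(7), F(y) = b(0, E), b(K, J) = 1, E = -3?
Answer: 18283687/247698 ≈ 73.814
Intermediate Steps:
F(y) = 1
B = -556 (B = -556*1 = -556)
(48298 + 27970)/B - 375979*1/((-9 + 8*(-3))*(243 - 189)) = (48298 + 27970)/(-556) - 375979*1/((-9 + 8*(-3))*(243 - 189)) = 76268*(-1/556) - 375979*1/(54*(-9 - 24)) = -19067/139 - 375979/(54*(-33)) = -19067/139 - 375979/(-1782) = -19067/139 - 375979*(-1/1782) = -19067/139 + 375979/1782 = 18283687/247698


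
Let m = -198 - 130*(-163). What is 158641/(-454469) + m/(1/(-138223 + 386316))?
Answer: 2366860125177423/454469 ≈ 5.2080e+9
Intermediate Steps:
m = 20992 (m = -198 + 21190 = 20992)
158641/(-454469) + m/(1/(-138223 + 386316)) = 158641/(-454469) + 20992/(1/(-138223 + 386316)) = 158641*(-1/454469) + 20992/(1/248093) = -158641/454469 + 20992/(1/248093) = -158641/454469 + 20992*248093 = -158641/454469 + 5207968256 = 2366860125177423/454469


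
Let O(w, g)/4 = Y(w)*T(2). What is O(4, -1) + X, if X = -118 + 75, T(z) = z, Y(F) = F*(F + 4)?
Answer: 213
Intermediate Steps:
Y(F) = F*(4 + F)
O(w, g) = 8*w*(4 + w) (O(w, g) = 4*((w*(4 + w))*2) = 4*(2*w*(4 + w)) = 8*w*(4 + w))
X = -43
O(4, -1) + X = 8*4*(4 + 4) - 43 = 8*4*8 - 43 = 256 - 43 = 213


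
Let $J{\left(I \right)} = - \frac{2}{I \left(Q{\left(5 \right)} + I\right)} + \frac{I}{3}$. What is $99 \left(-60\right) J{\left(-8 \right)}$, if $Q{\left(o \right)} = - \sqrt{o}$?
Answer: $\frac{946440}{59} - \frac{1485 \sqrt{5}}{59} \approx 15985.0$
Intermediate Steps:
$J{\left(I \right)} = \frac{I}{3} - \frac{2}{I \left(I - \sqrt{5}\right)}$ ($J{\left(I \right)} = - \frac{2}{I \left(- \sqrt{5} + I\right)} + \frac{I}{3} = - \frac{2}{I \left(I - \sqrt{5}\right)} + I \frac{1}{3} = - 2 \frac{1}{I \left(I - \sqrt{5}\right)} + \frac{I}{3} = - \frac{2}{I \left(I - \sqrt{5}\right)} + \frac{I}{3} = \frac{I}{3} - \frac{2}{I \left(I - \sqrt{5}\right)}$)
$99 \left(-60\right) J{\left(-8 \right)} = 99 \left(-60\right) \frac{-6 + \left(-8\right)^{3} - \sqrt{5} \left(-8\right)^{2}}{3 \left(-8\right) \left(-8 - \sqrt{5}\right)} = - 5940 \cdot \frac{1}{3} \left(- \frac{1}{8}\right) \frac{1}{-8 - \sqrt{5}} \left(-6 - 512 - \sqrt{5} \cdot 64\right) = - 5940 \cdot \frac{1}{3} \left(- \frac{1}{8}\right) \frac{1}{-8 - \sqrt{5}} \left(-6 - 512 - 64 \sqrt{5}\right) = - 5940 \cdot \frac{1}{3} \left(- \frac{1}{8}\right) \frac{1}{-8 - \sqrt{5}} \left(-518 - 64 \sqrt{5}\right) = - 5940 \left(- \frac{-518 - 64 \sqrt{5}}{24 \left(-8 - \sqrt{5}\right)}\right) = \frac{495 \left(-518 - 64 \sqrt{5}\right)}{2 \left(-8 - \sqrt{5}\right)}$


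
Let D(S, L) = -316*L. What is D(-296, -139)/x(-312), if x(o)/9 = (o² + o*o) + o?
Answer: 10981/437346 ≈ 0.025108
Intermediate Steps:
x(o) = 9*o + 18*o² (x(o) = 9*((o² + o*o) + o) = 9*((o² + o²) + o) = 9*(2*o² + o) = 9*(o + 2*o²) = 9*o + 18*o²)
D(-296, -139)/x(-312) = (-316*(-139))/((9*(-312)*(1 + 2*(-312)))) = 43924/((9*(-312)*(1 - 624))) = 43924/((9*(-312)*(-623))) = 43924/1749384 = 43924*(1/1749384) = 10981/437346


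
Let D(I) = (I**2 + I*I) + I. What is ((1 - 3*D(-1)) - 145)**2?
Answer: 21609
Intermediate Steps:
D(I) = I + 2*I**2 (D(I) = (I**2 + I**2) + I = 2*I**2 + I = I + 2*I**2)
((1 - 3*D(-1)) - 145)**2 = ((1 - (-3)*(1 + 2*(-1))) - 145)**2 = ((1 - (-3)*(1 - 2)) - 145)**2 = ((1 - (-3)*(-1)) - 145)**2 = ((1 - 3*1) - 145)**2 = ((1 - 3) - 145)**2 = (-2 - 145)**2 = (-147)**2 = 21609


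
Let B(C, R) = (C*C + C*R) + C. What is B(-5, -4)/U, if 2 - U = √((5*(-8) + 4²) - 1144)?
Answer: 20/293 + 40*I*√73/293 ≈ 0.068259 + 1.1664*I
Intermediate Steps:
B(C, R) = C + C² + C*R (B(C, R) = (C² + C*R) + C = C + C² + C*R)
U = 2 - 4*I*√73 (U = 2 - √((5*(-8) + 4²) - 1144) = 2 - √((-40 + 16) - 1144) = 2 - √(-24 - 1144) = 2 - √(-1168) = 2 - 4*I*√73 ≈ 2.0 - 34.176*I)
B(-5, -4)/U = (-5*(1 - 5 - 4))/(2 - 4*I*√73) = (-5*(-8))/(2 - 4*I*√73) = 40/(2 - 4*I*√73)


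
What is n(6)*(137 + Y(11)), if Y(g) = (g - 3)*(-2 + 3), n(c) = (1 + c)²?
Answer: 7105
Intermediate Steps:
Y(g) = -3 + g (Y(g) = (-3 + g)*1 = -3 + g)
n(6)*(137 + Y(11)) = (1 + 6)²*(137 + (-3 + 11)) = 7²*(137 + 8) = 49*145 = 7105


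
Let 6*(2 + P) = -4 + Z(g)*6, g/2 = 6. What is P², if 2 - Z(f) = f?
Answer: 1444/9 ≈ 160.44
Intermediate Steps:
g = 12 (g = 2*6 = 12)
Z(f) = 2 - f
P = -38/3 (P = -2 + (-4 + (2 - 1*12)*6)/6 = -2 + (-4 + (2 - 12)*6)/6 = -2 + (-4 - 10*6)/6 = -2 + (-4 - 60)/6 = -2 + (⅙)*(-64) = -2 - 32/3 = -38/3 ≈ -12.667)
P² = (-38/3)² = 1444/9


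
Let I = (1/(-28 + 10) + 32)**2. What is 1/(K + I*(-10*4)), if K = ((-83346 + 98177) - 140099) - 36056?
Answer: -81/16373494 ≈ -4.9470e-6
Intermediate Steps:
K = -161324 (K = (14831 - 140099) - 36056 = -125268 - 36056 = -161324)
I = 330625/324 (I = (1/(-18) + 32)**2 = (-1/18 + 32)**2 = (575/18)**2 = 330625/324 ≈ 1020.4)
1/(K + I*(-10*4)) = 1/(-161324 + 330625*(-10*4)/324) = 1/(-161324 + (330625/324)*(-40)) = 1/(-161324 - 3306250/81) = 1/(-16373494/81) = -81/16373494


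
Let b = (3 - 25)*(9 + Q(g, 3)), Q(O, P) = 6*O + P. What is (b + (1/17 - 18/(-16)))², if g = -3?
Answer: 328080769/18496 ≈ 17738.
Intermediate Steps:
Q(O, P) = P + 6*O
b = 132 (b = (3 - 25)*(9 + (3 + 6*(-3))) = -22*(9 + (3 - 18)) = -22*(9 - 15) = -22*(-6) = 132)
(b + (1/17 - 18/(-16)))² = (132 + (1/17 - 18/(-16)))² = (132 + (1*(1/17) - 18*(-1/16)))² = (132 + (1/17 + 9/8))² = (132 + 161/136)² = (18113/136)² = 328080769/18496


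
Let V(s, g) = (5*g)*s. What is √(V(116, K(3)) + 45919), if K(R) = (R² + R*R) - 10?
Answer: √50559 ≈ 224.85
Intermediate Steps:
K(R) = -10 + 2*R² (K(R) = (R² + R²) - 10 = 2*R² - 10 = -10 + 2*R²)
V(s, g) = 5*g*s
√(V(116, K(3)) + 45919) = √(5*(-10 + 2*3²)*116 + 45919) = √(5*(-10 + 2*9)*116 + 45919) = √(5*(-10 + 18)*116 + 45919) = √(5*8*116 + 45919) = √(4640 + 45919) = √50559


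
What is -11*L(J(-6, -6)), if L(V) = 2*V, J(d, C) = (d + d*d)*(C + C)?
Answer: 7920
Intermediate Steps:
J(d, C) = 2*C*(d + d²) (J(d, C) = (d + d²)*(2*C) = 2*C*(d + d²))
-11*L(J(-6, -6)) = -22*2*(-6)*(-6)*(1 - 6) = -22*2*(-6)*(-6)*(-5) = -22*(-360) = -11*(-720) = 7920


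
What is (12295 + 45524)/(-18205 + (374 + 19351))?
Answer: 57819/1520 ≈ 38.039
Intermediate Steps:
(12295 + 45524)/(-18205 + (374 + 19351)) = 57819/(-18205 + 19725) = 57819/1520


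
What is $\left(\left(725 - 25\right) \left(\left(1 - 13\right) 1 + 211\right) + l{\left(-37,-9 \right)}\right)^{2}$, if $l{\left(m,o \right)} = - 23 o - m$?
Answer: $19472527936$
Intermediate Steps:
$l{\left(m,o \right)} = - m - 23 o$
$\left(\left(725 - 25\right) \left(\left(1 - 13\right) 1 + 211\right) + l{\left(-37,-9 \right)}\right)^{2} = \left(\left(725 - 25\right) \left(\left(1 - 13\right) 1 + 211\right) - -244\right)^{2} = \left(700 \left(\left(-12\right) 1 + 211\right) + \left(37 + 207\right)\right)^{2} = \left(700 \left(-12 + 211\right) + 244\right)^{2} = \left(700 \cdot 199 + 244\right)^{2} = \left(139300 + 244\right)^{2} = 139544^{2} = 19472527936$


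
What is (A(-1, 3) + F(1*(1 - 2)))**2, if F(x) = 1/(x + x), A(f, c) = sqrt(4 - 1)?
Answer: 13/4 - sqrt(3) ≈ 1.5180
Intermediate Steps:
A(f, c) = sqrt(3)
F(x) = 1/(2*x)
(A(-1, 3) + F(1*(1 - 2)))**2 = (sqrt(3) + 1/(2*((1*(1 - 2)))))**2 = (sqrt(3) + 1/(2*((1*(-1)))))**2 = (sqrt(3) + (1/2)/(-1))**2 = (sqrt(3) + (1/2)*(-1))**2 = (sqrt(3) - 1/2)**2 = (-1/2 + sqrt(3))**2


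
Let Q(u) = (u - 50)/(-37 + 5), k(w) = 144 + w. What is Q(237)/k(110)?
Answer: -187/8128 ≈ -0.023007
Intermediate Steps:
Q(u) = 25/16 - u/32 (Q(u) = (-50 + u)/(-32) = (-50 + u)*(-1/32) = 25/16 - u/32)
Q(237)/k(110) = (25/16 - 1/32*237)/(144 + 110) = (25/16 - 237/32)/254 = -187/32*1/254 = -187/8128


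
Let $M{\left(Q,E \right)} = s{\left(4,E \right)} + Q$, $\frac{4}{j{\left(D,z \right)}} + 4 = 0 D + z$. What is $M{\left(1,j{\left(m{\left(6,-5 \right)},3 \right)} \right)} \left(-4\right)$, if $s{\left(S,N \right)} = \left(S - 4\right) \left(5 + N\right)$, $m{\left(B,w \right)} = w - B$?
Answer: $-4$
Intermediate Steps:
$j{\left(D,z \right)} = \frac{4}{-4 + z}$ ($j{\left(D,z \right)} = \frac{4}{-4 + \left(0 D + z\right)} = \frac{4}{-4 + \left(0 + z\right)} = \frac{4}{-4 + z}$)
$s{\left(S,N \right)} = \left(-4 + S\right) \left(5 + N\right)$
$M{\left(Q,E \right)} = Q$ ($M{\left(Q,E \right)} = \left(-20 - 4 E + 5 \cdot 4 + E 4\right) + Q = \left(-20 - 4 E + 20 + 4 E\right) + Q = 0 + Q = Q$)
$M{\left(1,j{\left(m{\left(6,-5 \right)},3 \right)} \right)} \left(-4\right) = 1 \left(-4\right) = -4$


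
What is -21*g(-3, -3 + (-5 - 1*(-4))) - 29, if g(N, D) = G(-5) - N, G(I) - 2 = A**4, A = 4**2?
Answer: -1376390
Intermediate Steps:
A = 16
G(I) = 65538 (G(I) = 2 + 16**4 = 2 + 65536 = 65538)
g(N, D) = 65538 - N
-21*g(-3, -3 + (-5 - 1*(-4))) - 29 = -21*(65538 - 1*(-3)) - 29 = -21*(65538 + 3) - 29 = -21*65541 - 29 = -1376361 - 29 = -1376390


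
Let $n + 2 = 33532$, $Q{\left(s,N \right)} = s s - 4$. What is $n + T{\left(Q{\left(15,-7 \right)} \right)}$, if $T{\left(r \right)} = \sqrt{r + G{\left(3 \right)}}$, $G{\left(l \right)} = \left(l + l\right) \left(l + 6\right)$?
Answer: $33530 + 5 \sqrt{11} \approx 33547.0$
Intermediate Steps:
$Q{\left(s,N \right)} = -4 + s^{2}$ ($Q{\left(s,N \right)} = s^{2} - 4 = -4 + s^{2}$)
$n = 33530$ ($n = -2 + 33532 = 33530$)
$G{\left(l \right)} = 2 l \left(6 + l\right)$
$T{\left(r \right)} = \sqrt{54 + r}$ ($T{\left(r \right)} = \sqrt{r + 2 \cdot 3 \left(6 + 3\right)} = \sqrt{r + 2 \cdot 3 \cdot 9} = \sqrt{r + 54} = \sqrt{54 + r}$)
$n + T{\left(Q{\left(15,-7 \right)} \right)} = 33530 + \sqrt{54 - \left(4 - 15^{2}\right)} = 33530 + \sqrt{54 + \left(-4 + 225\right)} = 33530 + \sqrt{54 + 221} = 33530 + \sqrt{275} = 33530 + 5 \sqrt{11}$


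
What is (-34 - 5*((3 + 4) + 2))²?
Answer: 6241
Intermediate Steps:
(-34 - 5*((3 + 4) + 2))² = (-34 - 5*(7 + 2))² = (-34 - 5*9)² = (-34 - 45)² = (-79)² = 6241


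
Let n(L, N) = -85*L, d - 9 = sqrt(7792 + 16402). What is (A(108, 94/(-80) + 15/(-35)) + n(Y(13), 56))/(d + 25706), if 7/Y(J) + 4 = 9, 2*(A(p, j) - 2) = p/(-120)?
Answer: -12080907/2644948124 + 2349*sqrt(24194)/13224740620 ≈ -0.0045399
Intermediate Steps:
A(p, j) = 2 - p/240 (A(p, j) = 2 + (p/(-120))/2 = 2 + (p*(-1/120))/2 = 2 + (-p/120)/2 = 2 - p/240)
Y(J) = 7/5 (Y(J) = 7/(-4 + 9) = 7/5)
d = 9 + sqrt(24194) (d = 9 + sqrt(7792 + 16402) = 9 + sqrt(24194) ≈ 164.54)
(A(108, 94/(-80) + 15/(-35)) + n(Y(13), 56))/(d + 25706) = ((2 - 1/240*108) - 85*7/5)/((9 + sqrt(24194)) + 25706) = ((2 - 9/20) - 119)/(25715 + sqrt(24194)) = (31/20 - 119)/(25715 + sqrt(24194)) = -2349/(20*(25715 + sqrt(24194)))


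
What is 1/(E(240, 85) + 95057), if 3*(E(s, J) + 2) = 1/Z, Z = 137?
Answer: 411/39067606 ≈ 1.0520e-5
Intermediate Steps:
E(s, J) = -821/411 (E(s, J) = -2 + (⅓)/137 = -2 + (⅓)*(1/137) = -2 + 1/411 = -821/411)
1/(E(240, 85) + 95057) = 1/(-821/411 + 95057) = 1/(39067606/411) = 411/39067606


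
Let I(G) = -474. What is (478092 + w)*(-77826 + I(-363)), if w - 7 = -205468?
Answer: -21347007300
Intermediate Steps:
w = -205461 (w = 7 - 205468 = -205461)
(478092 + w)*(-77826 + I(-363)) = (478092 - 205461)*(-77826 - 474) = 272631*(-78300) = -21347007300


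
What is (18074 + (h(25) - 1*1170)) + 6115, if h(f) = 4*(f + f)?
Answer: 23219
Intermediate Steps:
h(f) = 8*f (h(f) = 4*(2*f) = 8*f)
(18074 + (h(25) - 1*1170)) + 6115 = (18074 + (8*25 - 1*1170)) + 6115 = (18074 + (200 - 1170)) + 6115 = (18074 - 970) + 6115 = 17104 + 6115 = 23219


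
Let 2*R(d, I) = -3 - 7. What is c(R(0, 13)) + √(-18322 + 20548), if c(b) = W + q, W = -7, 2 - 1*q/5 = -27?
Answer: 138 + √2226 ≈ 185.18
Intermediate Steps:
q = 145 (q = 10 - 5*(-27) = 10 + 135 = 145)
R(d, I) = -5 (R(d, I) = (-3 - 7)/2 = (½)*(-10) = -5)
c(b) = 138 (c(b) = -7 + 145 = 138)
c(R(0, 13)) + √(-18322 + 20548) = 138 + √(-18322 + 20548) = 138 + √2226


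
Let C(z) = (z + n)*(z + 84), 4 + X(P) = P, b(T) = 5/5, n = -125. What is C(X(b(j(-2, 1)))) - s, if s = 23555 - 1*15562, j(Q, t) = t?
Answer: -18361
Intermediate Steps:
b(T) = 1 (b(T) = 5*(⅕) = 1)
X(P) = -4 + P
C(z) = (-125 + z)*(84 + z) (C(z) = (z - 125)*(z + 84) = (-125 + z)*(84 + z))
s = 7993 (s = 23555 - 15562 = 7993)
C(X(b(j(-2, 1)))) - s = (-10500 + (-4 + 1)² - 41*(-4 + 1)) - 1*7993 = (-10500 + (-3)² - 41*(-3)) - 7993 = (-10500 + 9 + 123) - 7993 = -10368 - 7993 = -18361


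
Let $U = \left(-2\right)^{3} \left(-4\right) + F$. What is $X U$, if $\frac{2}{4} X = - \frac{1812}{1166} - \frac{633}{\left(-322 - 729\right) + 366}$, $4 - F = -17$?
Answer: $- \frac{503142}{7535} \approx -66.774$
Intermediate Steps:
$F = 21$ ($F = 4 - -17 = 4 + 17 = 21$)
$X = - \frac{503142}{399355}$ ($X = 2 \left(- \frac{1812}{1166} - \frac{633}{\left(-322 - 729\right) + 366}\right) = 2 \left(\left(-1812\right) \frac{1}{1166} - \frac{633}{-1051 + 366}\right) = 2 \left(- \frac{906}{583} - \frac{633}{-685}\right) = 2 \left(- \frac{906}{583} - - \frac{633}{685}\right) = 2 \left(- \frac{906}{583} + \frac{633}{685}\right) = 2 \left(- \frac{251571}{399355}\right) = - \frac{503142}{399355} \approx -1.2599$)
$U = 53$ ($U = \left(-2\right)^{3} \left(-4\right) + 21 = \left(-8\right) \left(-4\right) + 21 = 32 + 21 = 53$)
$X U = \left(- \frac{503142}{399355}\right) 53 = - \frac{503142}{7535}$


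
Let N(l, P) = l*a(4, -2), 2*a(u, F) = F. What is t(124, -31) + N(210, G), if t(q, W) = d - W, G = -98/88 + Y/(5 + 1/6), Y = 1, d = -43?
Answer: -222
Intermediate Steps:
a(u, F) = F/2
G = -1255/1364 (G = -98/88 + 1/(5 + 1/6) = -98*1/88 + 1/(5 + ⅙) = -49/44 + 1/(31/6) = -49/44 + 1*(6/31) = -49/44 + 6/31 = -1255/1364 ≈ -0.92009)
N(l, P) = -l (N(l, P) = l*((½)*(-2)) = l*(-1) = -l)
t(q, W) = -43 - W
t(124, -31) + N(210, G) = (-43 - 1*(-31)) - 1*210 = (-43 + 31) - 210 = -12 - 210 = -222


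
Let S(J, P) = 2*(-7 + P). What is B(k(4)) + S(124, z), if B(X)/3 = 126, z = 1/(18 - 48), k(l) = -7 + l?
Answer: 5459/15 ≈ 363.93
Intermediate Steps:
z = -1/30 (z = 1/(-30) = -1/30 ≈ -0.033333)
S(J, P) = -14 + 2*P
B(X) = 378 (B(X) = 3*126 = 378)
B(k(4)) + S(124, z) = 378 + (-14 + 2*(-1/30)) = 378 + (-14 - 1/15) = 378 - 211/15 = 5459/15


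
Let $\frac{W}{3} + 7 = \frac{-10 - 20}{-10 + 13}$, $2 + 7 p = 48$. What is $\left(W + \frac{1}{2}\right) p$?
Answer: $- \frac{2323}{7} \approx -331.86$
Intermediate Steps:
$p = \frac{46}{7}$ ($p = - \frac{2}{7} + \frac{1}{7} \cdot 48 = - \frac{2}{7} + \frac{48}{7} = \frac{46}{7} \approx 6.5714$)
$W = -51$ ($W = -21 + 3 \frac{-10 - 20}{-10 + 13} = -21 + 3 \left(- \frac{30}{3}\right) = -21 + 3 \left(\left(-30\right) \frac{1}{3}\right) = -21 + 3 \left(-10\right) = -21 - 30 = -51$)
$\left(W + \frac{1}{2}\right) p = \left(-51 + \frac{1}{2}\right) \frac{46}{7} = \left(- \frac{101}{2}\right) \frac{46}{7} = - \frac{2323}{7}$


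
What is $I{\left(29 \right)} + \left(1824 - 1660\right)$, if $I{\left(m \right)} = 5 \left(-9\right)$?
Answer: $119$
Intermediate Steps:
$I{\left(m \right)} = -45$
$I{\left(29 \right)} + \left(1824 - 1660\right) = -45 + \left(1824 - 1660\right) = -45 + 164 = 119$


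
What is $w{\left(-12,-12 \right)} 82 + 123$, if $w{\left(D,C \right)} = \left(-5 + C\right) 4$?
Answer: $-5453$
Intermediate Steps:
$w{\left(D,C \right)} = -20 + 4 C$
$w{\left(-12,-12 \right)} 82 + 123 = \left(-20 + 4 \left(-12\right)\right) 82 + 123 = \left(-20 - 48\right) 82 + 123 = \left(-68\right) 82 + 123 = -5576 + 123 = -5453$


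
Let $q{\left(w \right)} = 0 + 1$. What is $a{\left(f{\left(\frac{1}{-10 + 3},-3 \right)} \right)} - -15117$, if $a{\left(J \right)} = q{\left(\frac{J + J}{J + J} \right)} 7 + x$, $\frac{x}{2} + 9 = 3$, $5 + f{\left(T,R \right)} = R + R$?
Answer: $15112$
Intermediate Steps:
$q{\left(w \right)} = 1$
$f{\left(T,R \right)} = -5 + 2 R$ ($f{\left(T,R \right)} = -5 + \left(R + R\right) = -5 + 2 R$)
$x = -12$ ($x = -18 + 2 \cdot 3 = -18 + 6 = -12$)
$a{\left(J \right)} = -5$ ($a{\left(J \right)} = 1 \cdot 7 - 12 = 7 - 12 = -5$)
$a{\left(f{\left(\frac{1}{-10 + 3},-3 \right)} \right)} - -15117 = -5 - -15117 = -5 + 15117 = 15112$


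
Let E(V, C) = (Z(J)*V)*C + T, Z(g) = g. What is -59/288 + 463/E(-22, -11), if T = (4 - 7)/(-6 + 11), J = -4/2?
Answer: -809677/697824 ≈ -1.1603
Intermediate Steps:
J = -2 (J = -4*½ = -2)
T = -⅗ (T = -3/5 = -3*⅕ = -⅗ ≈ -0.60000)
E(V, C) = -⅗ - 2*C*V (E(V, C) = (-2*V)*C - ⅗ = -2*C*V - ⅗ = -⅗ - 2*C*V)
-59/288 + 463/E(-22, -11) = -59/288 + 463/(-⅗ - 2*(-11)*(-22)) = -59*1/288 + 463/(-⅗ - 484) = -59/288 + 463/(-2423/5) = -59/288 + 463*(-5/2423) = -59/288 - 2315/2423 = -809677/697824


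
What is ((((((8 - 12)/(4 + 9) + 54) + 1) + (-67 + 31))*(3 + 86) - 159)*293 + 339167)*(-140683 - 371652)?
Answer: -5195205496085/13 ≈ -3.9963e+11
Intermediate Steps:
((((((8 - 12)/(4 + 9) + 54) + 1) + (-67 + 31))*(3 + 86) - 159)*293 + 339167)*(-140683 - 371652) = (((((-4/13 + 54) + 1) - 36)*89 - 159)*293 + 339167)*(-512335) = ((((698/13 + 1) - 36)*89 - 159)*293 + 339167)*(-512335) = (((711/13 - 36)*89 - 159)*293 + 339167)*(-512335) = (((243/13)*89 - 159)*293 + 339167)*(-512335) = ((21627/13 - 159)*293 + 339167)*(-512335) = ((19560/13)*293 + 339167)*(-512335) = (5731080/13 + 339167)*(-512335) = (10140251/13)*(-512335) = -5195205496085/13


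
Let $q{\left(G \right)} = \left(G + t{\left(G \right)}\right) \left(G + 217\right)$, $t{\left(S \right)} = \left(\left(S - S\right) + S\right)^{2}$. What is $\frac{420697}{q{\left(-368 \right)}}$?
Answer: $- \frac{420697}{20393456} \approx -0.020629$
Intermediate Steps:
$t{\left(S \right)} = S^{2}$ ($t{\left(S \right)} = \left(0 + S\right)^{2} = S^{2}$)
$q{\left(G \right)} = \left(217 + G\right) \left(G + G^{2}\right)$ ($q{\left(G \right)} = \left(G + G^{2}\right) \left(G + 217\right) = \left(G + G^{2}\right) \left(217 + G\right) = \left(217 + G\right) \left(G + G^{2}\right)$)
$\frac{420697}{q{\left(-368 \right)}} = \frac{420697}{\left(-368\right) \left(217 + \left(-368\right)^{2} + 218 \left(-368\right)\right)} = \frac{420697}{\left(-368\right) \left(217 + 135424 - 80224\right)} = \frac{420697}{\left(-368\right) 55417} = \frac{420697}{-20393456} = 420697 \left(- \frac{1}{20393456}\right) = - \frac{420697}{20393456}$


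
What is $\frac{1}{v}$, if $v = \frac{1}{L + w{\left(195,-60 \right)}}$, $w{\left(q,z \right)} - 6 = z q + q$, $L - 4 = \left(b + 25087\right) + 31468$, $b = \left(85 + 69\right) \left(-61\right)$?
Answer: $35666$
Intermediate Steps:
$b = -9394$ ($b = 154 \left(-61\right) = -9394$)
$L = 47165$ ($L = 4 + \left(\left(-9394 + 25087\right) + 31468\right) = 4 + \left(15693 + 31468\right) = 4 + 47161 = 47165$)
$w{\left(q,z \right)} = 6 + q + q z$ ($w{\left(q,z \right)} = 6 + \left(z q + q\right) = 6 + \left(q z + q\right) = 6 + \left(q + q z\right) = 6 + q + q z$)
$v = \frac{1}{35666}$ ($v = \frac{1}{47165 + \left(6 + 195 + 195 \left(-60\right)\right)} = \frac{1}{47165 + \left(6 + 195 - 11700\right)} = \frac{1}{47165 - 11499} = \frac{1}{35666} \approx 2.8038 \cdot 10^{-5}$)
$\frac{1}{v} = \frac{1}{\frac{1}{35666}} = 35666$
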